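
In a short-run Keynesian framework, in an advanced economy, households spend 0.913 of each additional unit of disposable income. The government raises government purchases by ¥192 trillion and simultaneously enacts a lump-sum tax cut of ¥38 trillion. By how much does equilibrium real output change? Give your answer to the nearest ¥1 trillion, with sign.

Expenditure multiplier = 1/(1 − MPC) = 1/(1 − 0.913) = 1/0.087 ≈ 11.494.
ΔG contributes k·ΔG = (+¥192 trillion) / 0.087 ≈ +¥2,206.9 trillion.
ΔT of −¥38 trillion changes first-round spending by −c·ΔT = +¥34.694 trillion, contributing k·(−c·ΔT) = (+¥34.694 trillion) / 0.087 ≈ +¥398.8 trillion.
Net ΔY = k(ΔG − c·ΔT) = (+¥226.694 trillion) / 0.087 ≈ +¥2,606 trillion.

+¥2,606 trillion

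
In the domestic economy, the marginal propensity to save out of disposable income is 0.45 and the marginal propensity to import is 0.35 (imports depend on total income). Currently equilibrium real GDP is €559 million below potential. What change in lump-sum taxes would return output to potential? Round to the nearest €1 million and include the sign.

−€813 million

MPC = 1 − MPS = 1 − 0.45 = 0.55.
Spending multiplier = 1/(1 − c + m) = 1/(1 − 0.55 + 0.35) = 1/0.8 = 1.25.
Tax multiplier = −c·k = −0.55/0.8 ≈ −0.688. Need ΔY = +€559 million, so ΔT = ΔY/(−c·k) = −(+€559 million) × 0.8 / 0.55 ≈ −€813 million.
The government should cut lump-sum taxes by €813 million.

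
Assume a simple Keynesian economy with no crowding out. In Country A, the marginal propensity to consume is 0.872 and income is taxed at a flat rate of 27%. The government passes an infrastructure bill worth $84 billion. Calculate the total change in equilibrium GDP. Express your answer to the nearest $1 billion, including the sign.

+$231 billion

Government-spending multiplier = 1/(1 − c(1−t)) = 1/(1 − 0.872×0.73) = 1/0.36344 ≈ 2.751.
ΔY = k × ΔG = (+$84 billion) / 0.36344 ≈ +$231 billion.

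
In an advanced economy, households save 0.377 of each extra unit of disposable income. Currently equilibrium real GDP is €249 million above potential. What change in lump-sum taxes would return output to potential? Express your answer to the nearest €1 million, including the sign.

+€151 million

MPC = 1 − MPS = 1 − 0.377 = 0.623.
Spending multiplier = 1/(1 − MPC) = 1/(1 − 0.623) = 1/0.377 ≈ 2.653.
Tax multiplier = −c·k = −0.623/0.377 ≈ −1.653. Need ΔY = −€249 million, so ΔT = ΔY/(−c·k) = −(−€249 million) × 0.377 / 0.623 ≈ +€151 million.
The government should raise lump-sum taxes by €151 million.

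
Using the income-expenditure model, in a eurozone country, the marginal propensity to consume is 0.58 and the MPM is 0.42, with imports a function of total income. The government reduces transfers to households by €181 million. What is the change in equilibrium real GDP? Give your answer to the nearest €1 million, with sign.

−€125 million

The transfer change shifts disposable income by −€181 million, so first-round consumption changes by c·ΔTR = 0.58 × (−€181 million) = −€104.98 million.
Expenditure multiplier = 1/(1 − c + m) = 1/(1 − 0.58 + 0.42) = 1/0.84 ≈ 1.19.
The transfer multiplier is c × k ≈ 0.69, so ΔY = k × (c·ΔTR) = (−€104.98 million) / 0.84 ≈ −€125 million.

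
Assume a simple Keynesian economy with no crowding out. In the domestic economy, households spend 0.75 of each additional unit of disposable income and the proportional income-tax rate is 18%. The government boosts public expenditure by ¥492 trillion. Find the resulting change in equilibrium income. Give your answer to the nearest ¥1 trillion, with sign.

+¥1,278 trillion

Expenditure multiplier = 1/(1 − c(1−t)) = 1/(1 − 0.75×0.82) = 1/0.385 ≈ 2.597.
ΔY = k × ΔG = (+¥492 trillion) / 0.385 ≈ +¥1,278 trillion.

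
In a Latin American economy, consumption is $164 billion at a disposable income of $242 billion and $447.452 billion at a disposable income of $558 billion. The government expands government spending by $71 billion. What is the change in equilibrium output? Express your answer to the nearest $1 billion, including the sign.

MPC = ΔC/ΔYd = (447.452 − 164)/(558 − 242) = 283.452/316 = 0.897.
Expenditure multiplier = 1/(1 − MPC) = 1/(1 − 0.897) = 1/0.103 ≈ 9.709.
ΔY = k × ΔG = (+$71 billion) / 0.103 ≈ +$689 billion.

+$689 billion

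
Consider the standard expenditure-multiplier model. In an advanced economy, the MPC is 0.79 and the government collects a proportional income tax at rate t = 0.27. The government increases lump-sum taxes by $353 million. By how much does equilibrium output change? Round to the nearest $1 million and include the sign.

A lump-sum tax change of +$353 million shifts disposable income by −$353 million; first-round consumption changes by −c × ΔT = −0.79 × (+$353 million) = −$278.87 million.
Expenditure multiplier = 1/(1 − c(1−t)) = 1/(1 − 0.79×0.73) = 1/0.4233 ≈ 2.362.
The tax multiplier is −c × k ≈ −1.866, so ΔY = k × (−c·ΔT) = (−$278.87 million) / 0.4233 ≈ −$659 million.

−$659 million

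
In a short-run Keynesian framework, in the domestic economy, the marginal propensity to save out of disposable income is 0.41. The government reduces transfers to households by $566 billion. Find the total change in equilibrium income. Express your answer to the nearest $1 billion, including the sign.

MPC = 1 − MPS = 1 − 0.41 = 0.59.
The transfer change shifts disposable income by −$566 billion, so first-round consumption changes by c·ΔTR = 0.59 × (−$566 billion) = −$333.94 billion.
Expenditure multiplier = 1/(1 − MPC) = 1/(1 − 0.59) = 1/0.41 ≈ 2.439.
The transfer multiplier is c × k ≈ 1.439, so ΔY = k × (c·ΔTR) = (−$333.94 billion) / 0.41 ≈ −$814 billion.

−$814 billion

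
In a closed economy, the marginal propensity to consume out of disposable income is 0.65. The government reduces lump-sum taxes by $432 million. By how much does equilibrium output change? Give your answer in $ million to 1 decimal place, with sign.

A lump-sum tax change of −$432 million shifts disposable income by +$432 million; first-round consumption changes by −c × ΔT = −0.65 × (−$432 million) = +$280.8 million.
Expenditure multiplier = 1/(1 − MPC) = 1/(1 − 0.65) = 1/0.35 ≈ 2.857.
The tax multiplier is −c × k ≈ −1.857, so ΔY = k × (−c·ΔT) = (+$280.8 million) / 0.35 ≈ +$802.3 million.

+$802.3 million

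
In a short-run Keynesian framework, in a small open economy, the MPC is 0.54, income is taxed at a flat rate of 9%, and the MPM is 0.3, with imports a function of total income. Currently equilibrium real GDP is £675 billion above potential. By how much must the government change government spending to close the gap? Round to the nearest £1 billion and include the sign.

Spending multiplier = 1/(1 − c(1−t) + m) = 1/(1 − 0.54×0.91 + 0.3) = 1/0.8086 ≈ 1.237.
Need ΔY = −£675 billion, so ΔG = ΔY/k = (−£675 billion) × 0.8086 ≈ −£546 billion.
The government should cut government spending by £546 billion.

−£546 billion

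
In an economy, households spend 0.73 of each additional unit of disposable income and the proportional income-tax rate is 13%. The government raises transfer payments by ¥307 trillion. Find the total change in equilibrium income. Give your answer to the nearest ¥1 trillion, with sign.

The transfer change shifts disposable income by +¥307 trillion, so first-round consumption changes by c·ΔTR = 0.73 × (+¥307 trillion) = +¥224.11 trillion.
Expenditure multiplier = 1/(1 − c(1−t)) = 1/(1 − 0.73×0.87) = 1/0.3649 ≈ 2.74.
The transfer multiplier is c × k ≈ 2.001, so ΔY = k × (c·ΔTR) = (+¥224.11 trillion) / 0.3649 ≈ +¥614 trillion.

+¥614 trillion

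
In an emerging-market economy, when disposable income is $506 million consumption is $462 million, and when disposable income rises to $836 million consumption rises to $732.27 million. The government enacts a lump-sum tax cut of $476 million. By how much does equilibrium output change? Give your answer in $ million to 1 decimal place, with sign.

+$2,153.8 million

MPC = ΔC/ΔYd = (732.27 − 462)/(836 − 506) = 270.27/330 = 0.819.
A lump-sum tax change of −$476 million shifts disposable income by +$476 million; first-round consumption changes by −c × ΔT = −0.819 × (−$476 million) = +$389.844 million.
Expenditure multiplier = 1/(1 − MPC) = 1/(1 − 0.819) = 1/0.181 ≈ 5.525.
The tax multiplier is −c × k ≈ −4.525, so ΔY = k × (−c·ΔT) = (+$389.844 million) / 0.181 ≈ +$2,153.8 million.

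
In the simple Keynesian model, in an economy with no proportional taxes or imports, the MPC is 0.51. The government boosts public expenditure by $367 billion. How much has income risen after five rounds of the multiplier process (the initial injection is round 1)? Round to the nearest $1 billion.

Round 1 adds ΔG = $367 billion; each later round is MPC = 0.51 times the previous.
After 5 rounds: 367 + 187.17 + 95.4567 + 48.682917 + 24.82828767 = ΔG·(1 − c^5)/(1 − c) = 367 × (1 − 0.0345025251)/0.49 ≈ $723 billion.

$723 billion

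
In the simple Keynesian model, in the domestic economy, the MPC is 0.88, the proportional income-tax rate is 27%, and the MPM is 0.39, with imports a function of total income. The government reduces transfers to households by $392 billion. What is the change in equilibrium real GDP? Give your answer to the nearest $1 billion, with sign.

−$461 billion

The transfer change shifts disposable income by −$392 billion, so first-round consumption changes by c·ΔTR = 0.88 × (−$392 billion) = −$344.96 billion.
Expenditure multiplier = 1/(1 − c(1−t) + m) = 1/(1 − 0.88×0.73 + 0.39) = 1/0.7476 ≈ 1.338.
The transfer multiplier is c × k ≈ 1.177, so ΔY = k × (c·ΔTR) = (−$344.96 billion) / 0.7476 ≈ −$461 billion.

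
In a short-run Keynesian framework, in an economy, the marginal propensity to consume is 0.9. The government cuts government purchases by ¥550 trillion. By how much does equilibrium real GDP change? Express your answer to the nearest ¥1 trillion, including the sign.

−¥5,500 trillion

Government-spending multiplier = 1/(1 − MPC) = 1/(1 − 0.9) = 1/0.1 = 10.
ΔY = k × ΔG = (−¥550 trillion) / 0.1 = −¥5,500 trillion.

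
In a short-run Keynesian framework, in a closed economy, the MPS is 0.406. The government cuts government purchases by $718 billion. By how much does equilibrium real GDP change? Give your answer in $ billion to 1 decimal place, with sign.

MPC = 1 − MPS = 1 − 0.406 = 0.594.
Spending multiplier = 1/(1 − MPC) = 1/(1 − 0.594) = 1/0.406 ≈ 2.463.
ΔY = k × ΔG = (−$718 billion) / 0.406 ≈ −$1,768.5 billion.

−$1,768.5 billion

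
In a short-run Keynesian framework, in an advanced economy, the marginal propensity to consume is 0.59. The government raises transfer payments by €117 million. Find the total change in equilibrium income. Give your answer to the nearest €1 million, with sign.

The transfer change shifts disposable income by +€117 million, so first-round consumption changes by c·ΔTR = 0.59 × (+€117 million) = +€69.03 million.
Expenditure multiplier = 1/(1 − MPC) = 1/(1 − 0.59) = 1/0.41 ≈ 2.439.
The transfer multiplier is c × k ≈ 1.439, so ΔY = k × (c·ΔTR) = (+€69.03 million) / 0.41 ≈ +€168 million.

+€168 million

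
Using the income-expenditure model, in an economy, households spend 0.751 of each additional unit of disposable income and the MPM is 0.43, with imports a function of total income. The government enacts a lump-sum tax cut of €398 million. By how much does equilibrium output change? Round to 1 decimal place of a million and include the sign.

A lump-sum tax change of −€398 million shifts disposable income by +€398 million; first-round consumption changes by −c × ΔT = −0.751 × (−€398 million) = +€298.898 million.
Expenditure multiplier = 1/(1 − c + m) = 1/(1 − 0.751 + 0.43) = 1/0.679 ≈ 1.473.
The tax multiplier is −c × k ≈ −1.106, so ΔY = k × (−c·ΔT) = (+€298.898 million) / 0.679 ≈ +€440.2 million.

+€440.2 million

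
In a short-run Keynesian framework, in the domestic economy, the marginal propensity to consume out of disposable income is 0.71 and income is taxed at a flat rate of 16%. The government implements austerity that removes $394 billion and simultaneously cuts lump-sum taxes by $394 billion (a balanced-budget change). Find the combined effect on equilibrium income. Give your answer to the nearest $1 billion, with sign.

−$283 billion

Expenditure multiplier = 1/(1 − c(1−t)) = 1/(1 − 0.71×0.84) = 1/0.4036 ≈ 2.478.
ΔG contributes k·ΔG = (−$394 billion) / 0.4036 ≈ −$976.2 billion.
ΔT of −$394 billion changes first-round spending by −c·ΔT = +$279.74 billion, contributing k·(−c·ΔT) = (+$279.74 billion) / 0.4036 ≈ +$693.1 billion.
Net ΔY = k(ΔG − c·ΔT) = (−$114.26 billion) / 0.4036 ≈ −$283 billion.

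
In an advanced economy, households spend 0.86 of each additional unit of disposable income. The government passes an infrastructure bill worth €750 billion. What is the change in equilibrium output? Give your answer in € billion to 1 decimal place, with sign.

Government-spending multiplier = 1/(1 − MPC) = 1/(1 − 0.86) = 1/0.14 ≈ 7.143.
ΔY = k × ΔG = (+€750 billion) / 0.14 ≈ +€5,357.1 billion.

+€5,357.1 billion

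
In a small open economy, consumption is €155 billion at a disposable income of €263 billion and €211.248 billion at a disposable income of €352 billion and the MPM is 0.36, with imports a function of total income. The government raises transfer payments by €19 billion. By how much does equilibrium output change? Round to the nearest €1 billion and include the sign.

MPC = ΔC/ΔYd = (211.248 − 155)/(352 − 263) = 56.248/89 = 0.632.
The transfer change shifts disposable income by +€19 billion, so first-round consumption changes by c·ΔTR = 0.632 × (+€19 billion) = +€12.008 billion.
Expenditure multiplier = 1/(1 − c + m) = 1/(1 − 0.632 + 0.36) = 1/0.728 ≈ 1.374.
The transfer multiplier is c × k ≈ 0.868, so ΔY = k × (c·ΔTR) = (+€12.008 billion) / 0.728 ≈ +€16 billion.

+€16 billion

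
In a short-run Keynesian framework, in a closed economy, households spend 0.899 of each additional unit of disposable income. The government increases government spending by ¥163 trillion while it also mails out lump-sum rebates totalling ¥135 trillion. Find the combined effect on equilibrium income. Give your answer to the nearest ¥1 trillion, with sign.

+¥2,815 trillion

Expenditure multiplier = 1/(1 − MPC) = 1/(1 − 0.899) = 1/0.101 ≈ 9.901.
ΔG contributes k·ΔG = (+¥163 trillion) / 0.101 ≈ +¥1,613.9 trillion.
ΔT of −¥135 trillion changes first-round spending by −c·ΔT = +¥121.365 trillion, contributing k·(−c·ΔT) = (+¥121.365 trillion) / 0.101 ≈ +¥1,201.6 trillion.
Net ΔY = k(ΔG − c·ΔT) = (+¥284.365 trillion) / 0.101 ≈ +¥2,815 trillion.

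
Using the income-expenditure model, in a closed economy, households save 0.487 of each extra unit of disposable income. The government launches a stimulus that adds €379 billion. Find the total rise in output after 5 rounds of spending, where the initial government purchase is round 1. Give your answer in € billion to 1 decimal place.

€750.6 billion

MPC = 1 − MPS = 1 − 0.487 = 0.513.
Round 1 adds ΔG = €379 billion; each later round is MPC = 0.513 times the previous.
After 5 rounds: 379 + 194.427 + 99.741051 + 51.167159163 + 26.248752650619 = ΔG·(1 − c^5)/(1 − c) = 379 × (1 − 0.035529314273793)/0.487 ≈ €750.6 billion.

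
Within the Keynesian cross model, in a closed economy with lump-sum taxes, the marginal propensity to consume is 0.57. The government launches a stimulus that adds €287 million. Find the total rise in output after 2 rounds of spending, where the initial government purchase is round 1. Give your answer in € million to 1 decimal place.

€450.6 million

Round 1 adds ΔG = €287 million; each later round is MPC = 0.57 times the previous.
After 2 rounds: 287 + 163.59 = ΔG·(1 − c^2)/(1 − c) = 287 × (1 − 0.3249)/0.43 ≈ €450.6 million.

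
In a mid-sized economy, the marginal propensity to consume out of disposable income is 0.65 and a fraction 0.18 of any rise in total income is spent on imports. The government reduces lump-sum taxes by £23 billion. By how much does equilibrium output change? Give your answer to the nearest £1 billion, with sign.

A lump-sum tax change of −£23 billion shifts disposable income by +£23 billion; first-round consumption changes by −c × ΔT = −0.65 × (−£23 billion) = +£14.95 billion.
Expenditure multiplier = 1/(1 − c + m) = 1/(1 − 0.65 + 0.18) = 1/0.53 ≈ 1.887.
The tax multiplier is −c × k ≈ −1.226, so ΔY = k × (−c·ΔT) = (+£14.95 billion) / 0.53 ≈ +£28 billion.

+£28 billion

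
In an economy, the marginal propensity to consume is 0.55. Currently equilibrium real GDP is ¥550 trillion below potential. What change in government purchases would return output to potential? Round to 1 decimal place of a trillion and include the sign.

+¥247.5 trillion

Spending multiplier = 1/(1 − MPC) = 1/(1 − 0.55) = 1/0.45 ≈ 2.222.
Need ΔY = +¥550 trillion, so ΔG = ΔY/k = (+¥550 trillion) × 0.45 = +¥247.5 trillion.
The government should increase government purchases by ¥247.5 trillion.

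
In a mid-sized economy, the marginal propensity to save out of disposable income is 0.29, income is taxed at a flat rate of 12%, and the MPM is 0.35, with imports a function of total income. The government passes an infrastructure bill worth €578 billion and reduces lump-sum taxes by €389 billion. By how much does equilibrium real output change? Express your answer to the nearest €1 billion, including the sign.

+€1,178 billion

MPC = 1 − MPS = 1 − 0.29 = 0.71.
Expenditure multiplier = 1/(1 − c(1−t) + m) = 1/(1 − 0.71×0.88 + 0.35) = 1/0.7252 ≈ 1.379.
ΔG contributes k·ΔG = (+€578 billion) / 0.7252 ≈ +€797 billion.
ΔT of −€389 billion changes first-round spending by −c·ΔT = +€276.19 billion, contributing k·(−c·ΔT) = (+€276.19 billion) / 0.7252 ≈ +€380.8 billion.
Net ΔY = k(ΔG − c·ΔT) = (+€854.19 billion) / 0.7252 ≈ +€1,178 billion.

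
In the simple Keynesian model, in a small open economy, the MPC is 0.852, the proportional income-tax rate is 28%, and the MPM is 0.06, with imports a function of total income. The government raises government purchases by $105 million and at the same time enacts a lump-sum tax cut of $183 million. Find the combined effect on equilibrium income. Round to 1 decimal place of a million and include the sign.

+$584.3 million

Expenditure multiplier = 1/(1 − c(1−t) + m) = 1/(1 − 0.852×0.72 + 0.06) = 1/0.44656 ≈ 2.239.
ΔG contributes k·ΔG = (+$105 million) / 0.44656 ≈ +$235.1 million.
ΔT of −$183 million changes first-round spending by −c·ΔT = +$155.916 million, contributing k·(−c·ΔT) = (+$155.916 million) / 0.44656 ≈ +$349.1 million.
Net ΔY = k(ΔG − c·ΔT) = (+$260.916 million) / 0.44656 ≈ +$584.3 million.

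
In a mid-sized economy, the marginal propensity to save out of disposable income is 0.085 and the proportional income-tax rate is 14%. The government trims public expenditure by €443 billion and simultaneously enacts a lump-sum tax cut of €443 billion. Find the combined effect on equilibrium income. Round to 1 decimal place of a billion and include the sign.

−€176.7 billion

MPC = 1 − MPS = 1 − 0.085 = 0.915.
Expenditure multiplier = 1/(1 − c(1−t)) = 1/(1 − 0.915×0.86) = 1/0.2131 ≈ 4.693.
ΔG contributes k·ΔG = (−€443 billion) / 0.2131 ≈ −€2,078.8 billion.
ΔT of −€443 billion changes first-round spending by −c·ΔT = +€405.345 billion, contributing k·(−c·ΔT) = (+€405.345 billion) / 0.2131 ≈ +€1,902.1 billion.
Net ΔY = k(ΔG − c·ΔT) = (−€37.655 billion) / 0.2131 ≈ −€176.7 billion.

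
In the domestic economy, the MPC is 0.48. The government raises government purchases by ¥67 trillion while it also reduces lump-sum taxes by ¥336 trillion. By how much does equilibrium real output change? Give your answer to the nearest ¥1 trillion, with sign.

+¥439 trillion

Expenditure multiplier = 1/(1 − MPC) = 1/(1 − 0.48) = 1/0.52 ≈ 1.923.
ΔG contributes k·ΔG = (+¥67 trillion) / 0.52 ≈ +¥128.8 trillion.
ΔT of −¥336 trillion changes first-round spending by −c·ΔT = +¥161.28 trillion, contributing k·(−c·ΔT) = (+¥161.28 trillion) / 0.52 ≈ +¥310.2 trillion.
Net ΔY = k(ΔG − c·ΔT) = (+¥228.28 trillion) / 0.52 = +¥439 trillion.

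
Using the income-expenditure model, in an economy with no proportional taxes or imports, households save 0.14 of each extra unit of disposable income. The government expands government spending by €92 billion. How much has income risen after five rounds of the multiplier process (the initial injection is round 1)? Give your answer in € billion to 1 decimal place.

€348.0 billion

MPC = 1 − MPS = 1 − 0.14 = 0.86.
Round 1 adds ΔG = €92 billion; each later round is MPC = 0.86 times the previous.
After 5 rounds: 92 + 79.12 + 68.0432 + 58.517152 + 50.32475072 = ΔG·(1 − c^5)/(1 − c) = 92 × (1 − 0.4704270176)/0.14 ≈ €348 billion.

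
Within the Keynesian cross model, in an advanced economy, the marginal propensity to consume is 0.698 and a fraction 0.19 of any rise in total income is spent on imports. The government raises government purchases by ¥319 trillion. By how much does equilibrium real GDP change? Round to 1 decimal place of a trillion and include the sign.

+¥648.4 trillion

Expenditure multiplier = 1/(1 − c + m) = 1/(1 − 0.698 + 0.19) = 1/0.492 ≈ 2.033.
ΔY = k × ΔG = (+¥319 trillion) / 0.492 ≈ +¥648.4 trillion.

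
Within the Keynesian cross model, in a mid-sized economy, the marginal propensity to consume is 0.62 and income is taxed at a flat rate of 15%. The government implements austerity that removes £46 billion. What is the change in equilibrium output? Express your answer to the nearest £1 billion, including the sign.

−£97 billion

Government-spending multiplier = 1/(1 − c(1−t)) = 1/(1 − 0.62×0.85) = 1/0.473 ≈ 2.114.
ΔY = k × ΔG = (−£46 billion) / 0.473 ≈ −£97 billion.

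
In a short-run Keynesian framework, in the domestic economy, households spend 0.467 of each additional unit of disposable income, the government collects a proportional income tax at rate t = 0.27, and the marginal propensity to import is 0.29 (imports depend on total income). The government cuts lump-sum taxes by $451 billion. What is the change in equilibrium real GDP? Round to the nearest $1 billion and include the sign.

A lump-sum tax change of −$451 billion shifts disposable income by +$451 billion; first-round consumption changes by −c × ΔT = −0.467 × (−$451 billion) = +$210.617 billion.
Expenditure multiplier = 1/(1 − c(1−t) + m) = 1/(1 − 0.467×0.73 + 0.29) = 1/0.94909 ≈ 1.054.
The tax multiplier is −c × k ≈ −0.492, so ΔY = k × (−c·ΔT) = (+$210.617 billion) / 0.94909 ≈ +$222 billion.

+$222 billion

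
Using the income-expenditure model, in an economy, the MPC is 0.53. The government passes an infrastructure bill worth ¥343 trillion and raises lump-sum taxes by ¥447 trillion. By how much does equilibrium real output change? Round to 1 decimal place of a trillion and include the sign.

Expenditure multiplier = 1/(1 − MPC) = 1/(1 − 0.53) = 1/0.47 ≈ 2.128.
ΔG contributes k·ΔG = (+¥343 trillion) / 0.47 ≈ +¥729.8 trillion.
ΔT of +¥447 trillion changes first-round spending by −c·ΔT = −¥236.91 trillion, contributing k·(−c·ΔT) = (−¥236.91 trillion) / 0.47 ≈ −¥504.1 trillion.
Net ΔY = k(ΔG − c·ΔT) = (+¥106.09 trillion) / 0.47 ≈ +¥225.7 trillion.

+¥225.7 trillion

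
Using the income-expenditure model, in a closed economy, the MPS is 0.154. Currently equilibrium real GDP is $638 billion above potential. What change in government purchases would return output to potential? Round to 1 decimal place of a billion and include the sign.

MPC = 1 − MPS = 1 − 0.154 = 0.846.
Spending multiplier = 1/(1 − MPC) = 1/(1 − 0.846) = 1/0.154 ≈ 6.494.
Need ΔY = −$638 billion, so ΔG = ΔY/k = (−$638 billion) × 0.154 ≈ −$98.3 billion.
The government should cut government purchases by $98.3 billion.

−$98.3 billion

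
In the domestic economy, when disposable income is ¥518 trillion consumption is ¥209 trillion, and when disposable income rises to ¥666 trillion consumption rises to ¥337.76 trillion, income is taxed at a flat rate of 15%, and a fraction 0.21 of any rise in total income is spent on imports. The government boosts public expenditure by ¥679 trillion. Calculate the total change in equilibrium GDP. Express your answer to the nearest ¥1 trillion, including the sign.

+¥1,443 trillion

MPC = ΔC/ΔYd = (337.76 − 209)/(666 − 518) = 128.76/148 = 0.87.
Spending multiplier = 1/(1 − c(1−t) + m) = 1/(1 − 0.87×0.85 + 0.21) = 1/0.4705 ≈ 2.125.
ΔY = k × ΔG = (+¥679 trillion) / 0.4705 ≈ +¥1,443 trillion.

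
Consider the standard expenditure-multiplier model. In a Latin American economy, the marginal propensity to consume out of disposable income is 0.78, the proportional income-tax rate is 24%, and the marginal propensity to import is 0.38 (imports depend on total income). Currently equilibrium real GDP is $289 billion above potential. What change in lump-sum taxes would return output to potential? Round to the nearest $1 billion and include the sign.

Spending multiplier = 1/(1 − c(1−t) + m) = 1/(1 − 0.78×0.76 + 0.38) = 1/0.7872 ≈ 1.27.
Tax multiplier = −c·k = −0.78/0.7872 ≈ −0.991. Need ΔY = −$289 billion, so ΔT = ΔY/(−c·k) = −(−$289 billion) × 0.7872 / 0.78 ≈ +$292 billion.
The government should raise lump-sum taxes by $292 billion.

+$292 billion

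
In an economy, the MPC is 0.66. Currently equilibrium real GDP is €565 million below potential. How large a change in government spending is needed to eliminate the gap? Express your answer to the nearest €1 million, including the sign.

Spending multiplier = 1/(1 − MPC) = 1/(1 − 0.66) = 1/0.34 ≈ 2.941.
Need ΔY = +€565 million, so ΔG = ΔY/k = (+€565 million) × 0.34 ≈ +€192 million.
The government should increase government spending by €192 million.

+€192 million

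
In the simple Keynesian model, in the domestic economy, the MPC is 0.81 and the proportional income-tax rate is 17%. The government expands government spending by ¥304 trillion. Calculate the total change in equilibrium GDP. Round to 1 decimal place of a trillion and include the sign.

+¥927.7 trillion

Government-spending multiplier = 1/(1 − c(1−t)) = 1/(1 − 0.81×0.83) = 1/0.3277 ≈ 3.052.
ΔY = k × ΔG = (+¥304 trillion) / 0.3277 ≈ +¥927.7 trillion.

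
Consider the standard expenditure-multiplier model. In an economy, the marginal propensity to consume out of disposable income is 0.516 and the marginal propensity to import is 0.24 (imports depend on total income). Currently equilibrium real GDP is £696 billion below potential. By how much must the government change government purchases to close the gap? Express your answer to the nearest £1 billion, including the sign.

Spending multiplier = 1/(1 − c + m) = 1/(1 − 0.516 + 0.24) = 1/0.724 ≈ 1.381.
Need ΔY = +£696 billion, so ΔG = ΔY/k = (+£696 billion) × 0.724 ≈ +£504 billion.
The government should increase government purchases by £504 billion.

+£504 billion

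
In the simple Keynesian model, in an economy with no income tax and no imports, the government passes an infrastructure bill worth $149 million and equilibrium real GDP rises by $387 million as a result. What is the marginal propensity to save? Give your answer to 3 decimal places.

0.385

Implied spending multiplier k = ΔY/ΔG = 387/149 ≈ 2.5973.
Since k = 1/(1 − MPC), MPC = 1 − 1/k = 1 − ΔG/ΔY = 1 − 149/387 ≈ 0.615.
MPS = 1 − MPC = 0.385.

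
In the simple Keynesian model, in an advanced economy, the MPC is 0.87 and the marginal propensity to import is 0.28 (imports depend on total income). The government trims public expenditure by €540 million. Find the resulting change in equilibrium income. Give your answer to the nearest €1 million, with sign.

−€1,317 million

Government-spending multiplier = 1/(1 − c + m) = 1/(1 − 0.87 + 0.28) = 1/0.41 ≈ 2.439.
ΔY = k × ΔG = (−€540 million) / 0.41 ≈ −€1,317 million.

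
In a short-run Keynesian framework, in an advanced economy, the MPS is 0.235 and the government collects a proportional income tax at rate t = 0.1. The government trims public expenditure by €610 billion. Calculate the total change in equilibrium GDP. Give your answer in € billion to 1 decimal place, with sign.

−€1,958.3 billion

MPC = 1 − MPS = 1 − 0.235 = 0.765.
Expenditure multiplier = 1/(1 − c(1−t)) = 1/(1 − 0.765×0.9) = 1/0.3115 ≈ 3.21.
ΔY = k × ΔG = (−€610 billion) / 0.3115 ≈ −€1,958.3 billion.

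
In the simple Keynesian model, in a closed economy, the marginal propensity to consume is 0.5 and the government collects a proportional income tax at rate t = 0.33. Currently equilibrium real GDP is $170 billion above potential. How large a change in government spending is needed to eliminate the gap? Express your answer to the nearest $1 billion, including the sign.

Spending multiplier = 1/(1 − c(1−t)) = 1/(1 − 0.5×0.67) = 1/0.665 ≈ 1.504.
Need ΔY = −$170 billion, so ΔG = ΔY/k = (−$170 billion) × 0.665 ≈ −$113 billion.
The government should cut government spending by $113 billion.

−$113 billion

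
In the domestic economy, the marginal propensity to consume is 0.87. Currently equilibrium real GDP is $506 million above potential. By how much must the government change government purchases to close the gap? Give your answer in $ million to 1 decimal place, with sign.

Spending multiplier = 1/(1 − MPC) = 1/(1 − 0.87) = 1/0.13 ≈ 7.692.
Need ΔY = −$506 million, so ΔG = ΔY/k = (−$506 million) × 0.13 ≈ −$65.8 million.
The government should cut government purchases by $65.8 million.

−$65.8 million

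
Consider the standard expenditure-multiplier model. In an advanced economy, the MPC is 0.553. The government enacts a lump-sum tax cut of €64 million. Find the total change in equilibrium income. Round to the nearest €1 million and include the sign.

A lump-sum tax change of −€64 million shifts disposable income by +€64 million; first-round consumption changes by −c × ΔT = −0.553 × (−€64 million) = +€35.392 million.
Expenditure multiplier = 1/(1 − MPC) = 1/(1 − 0.553) = 1/0.447 ≈ 2.237.
The tax multiplier is −c × k ≈ −1.237, so ΔY = k × (−c·ΔT) = (+€35.392 million) / 0.447 ≈ +€79 million.

+€79 million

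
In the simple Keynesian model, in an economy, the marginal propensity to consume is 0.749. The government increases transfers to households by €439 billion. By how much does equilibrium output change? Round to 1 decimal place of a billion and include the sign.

+€1,310.0 billion

The transfer change shifts disposable income by +€439 billion, so first-round consumption changes by c·ΔTR = 0.749 × (+€439 billion) = +€328.811 billion.
Expenditure multiplier = 1/(1 − MPC) = 1/(1 − 0.749) = 1/0.251 ≈ 3.984.
The transfer multiplier is c × k ≈ 2.984, so ΔY = k × (c·ΔTR) = (+€328.811 billion) / 0.251 ≈ +€1,310 billion.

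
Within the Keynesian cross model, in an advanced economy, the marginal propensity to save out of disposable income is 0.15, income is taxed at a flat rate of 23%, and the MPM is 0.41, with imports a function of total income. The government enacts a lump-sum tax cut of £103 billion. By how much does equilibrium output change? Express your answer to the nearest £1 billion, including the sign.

+£116 billion

MPC = 1 − MPS = 1 − 0.15 = 0.85.
A lump-sum tax change of −£103 billion shifts disposable income by +£103 billion; first-round consumption changes by −c × ΔT = −0.85 × (−£103 billion) = +£87.55 billion.
Expenditure multiplier = 1/(1 − c(1−t) + m) = 1/(1 − 0.85×0.77 + 0.41) = 1/0.7555 ≈ 1.324.
The tax multiplier is −c × k ≈ −1.125, so ΔY = k × (−c·ΔT) = (+£87.55 billion) / 0.7555 ≈ +£116 billion.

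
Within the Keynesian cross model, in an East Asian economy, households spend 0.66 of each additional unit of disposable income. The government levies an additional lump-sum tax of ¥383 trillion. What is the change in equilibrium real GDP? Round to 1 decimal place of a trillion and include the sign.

A lump-sum tax change of +¥383 trillion shifts disposable income by −¥383 trillion; first-round consumption changes by −c × ΔT = −0.66 × (+¥383 trillion) = −¥252.78 trillion.
Expenditure multiplier = 1/(1 − MPC) = 1/(1 − 0.66) = 1/0.34 ≈ 2.941.
The tax multiplier is −c × k ≈ −1.941, so ΔY = k × (−c·ΔT) = (−¥252.78 trillion) / 0.34 ≈ −¥743.5 trillion.

−¥743.5 trillion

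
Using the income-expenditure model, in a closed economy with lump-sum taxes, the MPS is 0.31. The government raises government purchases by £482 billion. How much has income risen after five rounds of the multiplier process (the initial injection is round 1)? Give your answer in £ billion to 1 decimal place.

MPC = 1 − MPS = 1 − 0.31 = 0.69.
Round 1 adds ΔG = £482 billion; each later round is MPC = 0.69 times the previous.
After 5 rounds: 482 + 332.58 + 229.4802 + 158.341338 + 109.25552322 = ΔG·(1 − c^5)/(1 − c) = 482 × (1 − 0.1564031349)/0.31 ≈ £1,311.7 billion.

£1,311.7 billion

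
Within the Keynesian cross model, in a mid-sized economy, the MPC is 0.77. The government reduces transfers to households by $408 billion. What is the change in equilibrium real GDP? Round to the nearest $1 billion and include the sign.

The transfer change shifts disposable income by −$408 billion, so first-round consumption changes by c·ΔTR = 0.77 × (−$408 billion) = −$314.16 billion.
Expenditure multiplier = 1/(1 − MPC) = 1/(1 − 0.77) = 1/0.23 ≈ 4.348.
The transfer multiplier is c × k ≈ 3.348, so ΔY = k × (c·ΔTR) = (−$314.16 billion) / 0.23 ≈ −$1,366 billion.

−$1,366 billion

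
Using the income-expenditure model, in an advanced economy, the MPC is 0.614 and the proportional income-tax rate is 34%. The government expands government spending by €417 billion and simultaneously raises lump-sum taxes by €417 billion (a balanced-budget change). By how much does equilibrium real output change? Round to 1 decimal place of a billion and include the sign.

Expenditure multiplier = 1/(1 − c(1−t)) = 1/(1 − 0.614×0.66) = 1/0.59476 ≈ 1.681.
ΔG contributes k·ΔG = (+€417 billion) / 0.59476 ≈ +€701.1 billion.
ΔT of +€417 billion changes first-round spending by −c·ΔT = −€256.038 billion, contributing k·(−c·ΔT) = (−€256.038 billion) / 0.59476 ≈ −€430.5 billion.
Net ΔY = k(ΔG − c·ΔT) = (+€160.962 billion) / 0.59476 ≈ +€270.6 billion.

+€270.6 billion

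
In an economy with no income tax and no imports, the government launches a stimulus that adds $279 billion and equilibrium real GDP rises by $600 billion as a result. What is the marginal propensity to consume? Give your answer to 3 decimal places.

0.535

Implied spending multiplier k = ΔY/ΔG = 600/279 ≈ 2.1505.
Since k = 1/(1 − MPC), MPC = 1 − 1/k = 1 − ΔG/ΔY = 1 − 279/600 = 0.535.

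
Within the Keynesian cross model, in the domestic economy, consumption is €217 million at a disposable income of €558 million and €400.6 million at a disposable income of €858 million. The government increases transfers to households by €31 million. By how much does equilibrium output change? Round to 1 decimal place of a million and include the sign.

MPC = ΔC/ΔYd = (400.6 − 217)/(858 − 558) = 183.6/300 = 0.612.
The transfer change shifts disposable income by +€31 million, so first-round consumption changes by c·ΔTR = 0.612 × (+€31 million) = +€18.972 million.
Expenditure multiplier = 1/(1 − MPC) = 1/(1 − 0.612) = 1/0.388 ≈ 2.577.
The transfer multiplier is c × k ≈ 1.577, so ΔY = k × (c·ΔTR) = (+€18.972 million) / 0.388 ≈ +€48.9 million.

+€48.9 million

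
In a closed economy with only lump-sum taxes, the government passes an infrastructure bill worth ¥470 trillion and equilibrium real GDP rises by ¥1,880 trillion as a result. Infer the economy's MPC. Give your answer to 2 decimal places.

0.75

Implied spending multiplier k = ΔY/ΔG = 1,880/470 = 4.
Since k = 1/(1 − MPC), MPC = 1 − 1/k = 1 − ΔG/ΔY = 1 − 470/1,880 = 0.75.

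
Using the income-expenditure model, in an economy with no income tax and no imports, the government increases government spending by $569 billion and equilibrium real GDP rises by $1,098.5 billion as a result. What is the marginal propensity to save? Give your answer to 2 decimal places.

0.52

Implied spending multiplier k = ΔY/ΔG = 1,098.5/569 ≈ 1.9306.
Since k = 1/(1 − MPC), MPC = 1 − 1/k = 1 − ΔG/ΔY = 1 − 569/1,098.5 ≈ 0.48.
MPS = 1 − MPC = 0.52.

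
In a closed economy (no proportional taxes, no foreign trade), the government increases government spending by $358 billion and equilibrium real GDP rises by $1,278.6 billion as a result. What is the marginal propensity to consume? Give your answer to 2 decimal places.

0.72

Implied spending multiplier k = ΔY/ΔG = 1,278.6/358 ≈ 3.5715.
Since k = 1/(1 − MPC), MPC = 1 − 1/k = 1 − ΔG/ΔY = 1 − 358/1,278.6 ≈ 0.72.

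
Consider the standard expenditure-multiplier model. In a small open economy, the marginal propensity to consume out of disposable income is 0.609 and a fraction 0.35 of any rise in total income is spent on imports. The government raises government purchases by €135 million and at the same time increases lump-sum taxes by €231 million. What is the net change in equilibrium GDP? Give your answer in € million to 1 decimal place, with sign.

−€7.7 million

Expenditure multiplier = 1/(1 − c + m) = 1/(1 − 0.609 + 0.35) = 1/0.741 ≈ 1.35.
ΔG contributes k·ΔG = (+€135 million) / 0.741 ≈ +€182.2 million.
ΔT of +€231 million changes first-round spending by −c·ΔT = −€140.679 million, contributing k·(−c·ΔT) = (−€140.679 million) / 0.741 ≈ −€189.9 million.
Net ΔY = k(ΔG − c·ΔT) = (−€5.679 million) / 0.741 ≈ −€7.7 million.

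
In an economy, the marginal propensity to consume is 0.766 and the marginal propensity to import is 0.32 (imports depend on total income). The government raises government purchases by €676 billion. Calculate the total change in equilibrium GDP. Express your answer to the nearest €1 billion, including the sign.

+€1,220 billion

Spending multiplier = 1/(1 − c + m) = 1/(1 − 0.766 + 0.32) = 1/0.554 ≈ 1.805.
ΔY = k × ΔG = (+€676 billion) / 0.554 ≈ +€1,220 billion.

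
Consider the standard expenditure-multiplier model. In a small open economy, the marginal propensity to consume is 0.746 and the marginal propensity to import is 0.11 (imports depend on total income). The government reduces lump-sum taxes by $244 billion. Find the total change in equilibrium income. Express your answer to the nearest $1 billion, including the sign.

A lump-sum tax change of −$244 billion shifts disposable income by +$244 billion; first-round consumption changes by −c × ΔT = −0.746 × (−$244 billion) = +$182.024 billion.
Expenditure multiplier = 1/(1 − c + m) = 1/(1 − 0.746 + 0.11) = 1/0.364 ≈ 2.747.
The tax multiplier is −c × k ≈ −2.049, so ΔY = k × (−c·ΔT) = (+$182.024 billion) / 0.364 ≈ +$500 billion.

+$500 billion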